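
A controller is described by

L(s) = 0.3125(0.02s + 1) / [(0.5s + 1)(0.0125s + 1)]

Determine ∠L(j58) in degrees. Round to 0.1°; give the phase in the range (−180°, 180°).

-74.7°

At ω = 58 rad/s:
zero (1 + j58·0.02) = 1 + j1.16 → |·| ≈ 1.5315, ∠ ≈ 49.24°
pole (1 + j58·0.5) = 1 + j29 → |·| ≈ 29.017, ∠ ≈ 88.03°
pole (1 + j58·0.0125) = 1 + j0.725 → |·| ≈ 1.2352, ∠ ≈ 35.94°
∠L = (49.24°) − (88.03° + 35.94°) = -74.73°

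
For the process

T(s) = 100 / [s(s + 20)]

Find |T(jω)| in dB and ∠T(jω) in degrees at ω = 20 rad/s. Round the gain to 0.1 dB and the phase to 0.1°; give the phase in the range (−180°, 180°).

-15.1 dB, -135.0°

At s = jω = j20:
pole (s+20): 20 + j20 → |·| = √(20²+20²) = √800 ≈ 28.284, ∠ = arctan(20/20) ≈ 45.00°
pole at origin: |s| = 20, ∠ = 90.00° (in denominator)
|T| = 100 / 565.68 ≈ 0.17678
Gain = 20 log₁₀(0.17678) ≈ -15.05 dB
∠T = 0.00° − 135.00° = -135.00°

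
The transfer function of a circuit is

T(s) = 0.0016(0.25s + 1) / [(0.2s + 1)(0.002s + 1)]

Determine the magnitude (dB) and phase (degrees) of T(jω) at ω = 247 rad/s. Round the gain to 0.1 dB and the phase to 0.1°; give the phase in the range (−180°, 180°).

-54.9 dB, -26.1°

At ω = 247 rad/s:
zero (1 + j247·0.25) = 1 + j61.75 → |·| ≈ 61.758, ∠ ≈ 89.07°
pole (1 + j247·0.2) = 1 + j49.4 → |·| ≈ 49.41, ∠ ≈ 88.84°
pole (1 + j247·0.002) = 1 + j0.494 → |·| ≈ 1.1154, ∠ ≈ 26.29°
|T| = 0.0016 · 61.758 / (49.41 · 1.1154) ≈ 0.0017929
Gain = 20 log₁₀(0.0017929) ≈ -54.93 dB
∠T = (89.07°) − (88.84° + 26.29°) = -26.06°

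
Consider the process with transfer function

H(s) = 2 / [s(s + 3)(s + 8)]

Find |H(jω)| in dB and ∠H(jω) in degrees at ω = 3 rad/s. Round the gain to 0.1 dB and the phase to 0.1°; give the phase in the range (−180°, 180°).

At s = jω = j3:
pole (s+3): 3 + j3 → |·| = √(3²+3²) = √18 ≈ 4.2426, ∠ = arctan(3/3) ≈ 45.00°
pole (s+8): 8 + j3 → |·| = √(8²+3²) = √73 ≈ 8.544, ∠ = arctan(3/8) ≈ 20.56°
pole at origin: |s| = 3, ∠ = 90.00° (in denominator)
|H| = 2 / 108.75 ≈ 0.018391
Gain = 20 log₁₀(0.018391) ≈ -34.71 dB
∠H = 0.00° − 155.56° = -155.56°

-34.7 dB, -155.6°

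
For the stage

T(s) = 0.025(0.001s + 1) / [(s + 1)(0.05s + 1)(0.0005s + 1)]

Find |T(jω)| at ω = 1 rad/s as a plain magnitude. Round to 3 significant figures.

At ω = 1 rad/s:
zero (1 + j1·0.001) = 1 + j0.001 → |·| ≈ 1, ∠ ≈ 0.06°
pole (1 + j1·1) = 1 + j1 → |·| ≈ 1.4142, ∠ ≈ 45.00°
pole (1 + j1·0.05) = 1 + j0.05 → |·| ≈ 1.0012, ∠ ≈ 2.86°
pole (1 + j1·0.0005) = 1 + j0.0005 → |·| ≈ 1, ∠ ≈ 0.03°
|T| = 0.025 · 1 / (1.4142 · 1.0012 · 1) ≈ 0.017657

0.0177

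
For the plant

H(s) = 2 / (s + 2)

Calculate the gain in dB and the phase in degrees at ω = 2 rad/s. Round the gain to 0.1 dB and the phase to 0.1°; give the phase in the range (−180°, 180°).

-3.0 dB, -45.0°

Substitute s = j2:
Numerator: 2 = 2 + j0
Denominator: (j2) + 2 = 2 + j2
|N| = √(2² + 0²) ≈ 2, ∠N ≈ 0.00°
|D| = √(2² + 2²) ≈ 2.8284, ∠D ≈ 45.00°
|H| = 2 / 2.8284 ≈ 0.70711
Gain = 20 log₁₀(0.70711) ≈ -3.01 dB
∠H = 0.00° − 45.00° = -45.00°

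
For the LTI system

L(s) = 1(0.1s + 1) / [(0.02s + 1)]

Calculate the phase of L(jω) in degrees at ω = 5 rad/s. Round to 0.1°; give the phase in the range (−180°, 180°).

20.9°

At ω = 5 rad/s:
zero (1 + j5·0.1) = 1 + j0.5 → |·| ≈ 1.118, ∠ ≈ 26.57°
pole (1 + j5·0.02) = 1 + j0.1 → |·| ≈ 1.005, ∠ ≈ 5.71°
∠L = (26.57°) − (5.71°) = 20.86°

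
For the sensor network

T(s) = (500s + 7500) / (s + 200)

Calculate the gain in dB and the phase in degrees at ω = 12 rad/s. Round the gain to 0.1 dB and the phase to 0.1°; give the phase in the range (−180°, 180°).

Substitute s = j12:
Numerator: 500(j12) + 7500 = 7500 + j6000
Denominator: (j12) + 200 = 200 + j12
|N| = √(7500² + 6000²) ≈ 9604.7, ∠N ≈ 38.66°
|D| = √(200² + 12²) ≈ 200.36, ∠D ≈ 3.43°
|T| = 9604.7 / 200.36 ≈ 47.937
Gain = 20 log₁₀(47.937) ≈ 33.61 dB
∠T = 38.66° − 3.43° = 35.23°

33.6 dB, 35.2°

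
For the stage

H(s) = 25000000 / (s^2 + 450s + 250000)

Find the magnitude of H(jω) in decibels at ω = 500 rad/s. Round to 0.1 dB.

At s = jω = j500:
quadratic: (j500)² + 450·j500 + 250000 = 0 + j225000 → |·| ≈ 2.25e+05, ∠ ≈ 90.00°
|H| = 25000000 / 2.25e+05 ≈ 111.11
Gain = 20 log₁₀(111.11) ≈ 40.92 dB

40.9 dB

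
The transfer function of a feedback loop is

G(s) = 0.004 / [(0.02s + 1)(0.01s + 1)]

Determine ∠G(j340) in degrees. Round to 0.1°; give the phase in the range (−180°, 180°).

At ω = 340 rad/s:
pole (1 + j340·0.02) = 1 + j6.8 → |·| ≈ 6.8731, ∠ ≈ 81.63°
pole (1 + j340·0.01) = 1 + j3.4 → |·| ≈ 3.544, ∠ ≈ 73.61°
∠G = (0°) − (81.63° + 73.61°) = -155.24°

-155.2°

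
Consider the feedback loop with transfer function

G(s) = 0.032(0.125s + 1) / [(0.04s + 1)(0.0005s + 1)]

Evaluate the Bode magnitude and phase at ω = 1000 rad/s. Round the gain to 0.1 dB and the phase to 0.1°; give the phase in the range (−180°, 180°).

-21.0 dB, -25.6°

At ω = 1000 rad/s:
zero (1 + j1000·0.125) = 1 + j125 → |·| ≈ 125, ∠ ≈ 89.54°
pole (1 + j1000·0.04) = 1 + j40 → |·| ≈ 40.012, ∠ ≈ 88.57°
pole (1 + j1000·0.0005) = 1 + j0.5 → |·| ≈ 1.118, ∠ ≈ 26.57°
|G| = 0.032 · 125 / (40.012 · 1.118) ≈ 0.089419
Gain = 20 log₁₀(0.089419) ≈ -20.97 dB
∠G = (89.54°) − (88.57° + 26.57°) = -25.60°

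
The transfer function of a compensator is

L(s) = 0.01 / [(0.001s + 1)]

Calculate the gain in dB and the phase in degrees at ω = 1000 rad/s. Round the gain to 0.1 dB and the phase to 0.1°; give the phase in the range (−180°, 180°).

At ω = 1000 rad/s:
pole (1 + j1000·0.001) = 1 + j1 → |·| ≈ 1.4142, ∠ ≈ 45.00°
|L| = 0.01 · 1 / (1.4142) ≈ 0.0070711
Gain = 20 log₁₀(0.0070711) ≈ -43.01 dB
∠L = (0°) − (45.00°) = -45.00°

-43.0 dB, -45.0°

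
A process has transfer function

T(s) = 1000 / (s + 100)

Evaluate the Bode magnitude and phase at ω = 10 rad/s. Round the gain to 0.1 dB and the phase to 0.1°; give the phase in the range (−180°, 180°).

20.0 dB, -5.7°

At s = jω = j10:
pole (s+100): 100 + j10 → |·| = √(100²+10²) = √10100 ≈ 100.5, ∠ = arctan(10/100) ≈ 5.71°
|T| = 1000 / 100.5 ≈ 9.9502
Gain = 20 log₁₀(9.9502) ≈ 19.96 dB
∠T = 0.00° − 5.71° = -5.71°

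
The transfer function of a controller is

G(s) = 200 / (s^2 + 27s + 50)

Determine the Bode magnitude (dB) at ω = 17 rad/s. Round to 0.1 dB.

Substitute s = j17:
Numerator: 200 = 200 + j0
Denominator: (j17)^2 + 27(j17) + 50 = -239 + j459
|N| = √(200² + 0²) ≈ 200, ∠N ≈ 0.00°
|D| = √(239² + 459²) ≈ 517.5, ∠D ≈ 117.51°
|G| = 200 / 517.5 ≈ 0.38647
Gain = 20 log₁₀(0.38647) ≈ -8.26 dB

-8.3 dB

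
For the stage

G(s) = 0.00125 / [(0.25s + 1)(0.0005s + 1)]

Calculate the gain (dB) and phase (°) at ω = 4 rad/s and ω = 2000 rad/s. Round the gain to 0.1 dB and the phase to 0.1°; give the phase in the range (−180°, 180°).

At ω = 4 rad/s:
pole (1 + j4·0.25) = 1 + j1 → |·| ≈ 1.4142, ∠ ≈ 45.00°
pole (1 + j4·0.0005) = 1 + j0.002 → |·| ≈ 1, ∠ ≈ 0.11°
|G| = 0.00125 · 1 / (1.4142 · 1) ≈ 0.00088389
Gain = 20 log₁₀(0.00088389) ≈ -61.07 dB
∠G = (0°) − (45.00° + 0.11°) = -45.11°

At ω = 2000 rad/s:
pole (1 + j2000·0.25) = 1 + j500 → |·| ≈ 500, ∠ ≈ 89.89°
pole (1 + j2000·0.0005) = 1 + j1 → |·| ≈ 1.4142, ∠ ≈ 45.00°
|G| = 0.00125 · 1 / (500 · 1.4142) ≈ 1.7678e-06
Gain = 20 log₁₀(1.7678e-06) ≈ -115.05 dB
∠G = (0°) − (89.89° + 45.00°) = -134.89°

ω = 4: -61.1 dB, -45.1°; ω = 2000: -115.1 dB, -134.9°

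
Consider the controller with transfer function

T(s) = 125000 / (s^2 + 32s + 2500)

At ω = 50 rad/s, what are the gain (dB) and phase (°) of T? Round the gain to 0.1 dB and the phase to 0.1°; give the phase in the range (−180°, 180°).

At s = jω = j50:
quadratic: (j50)² + 32·j50 + 2500 = 0 + j1600 → |·| ≈ 1600, ∠ ≈ 90.00°
|T| = 125000 / 1600 ≈ 78.125
Gain = 20 log₁₀(78.125) ≈ 37.86 dB
∠T = 0.00° − 90.00° = -90.00°

37.9 dB, -90.0°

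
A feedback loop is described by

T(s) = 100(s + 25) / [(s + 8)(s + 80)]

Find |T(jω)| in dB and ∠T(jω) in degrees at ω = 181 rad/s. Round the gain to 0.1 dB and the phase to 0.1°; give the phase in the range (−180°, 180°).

At s = jω = j181:
zero (s+25): 25 + j181 → |·| = √(25²+181²) = √33386 ≈ 182.72, ∠ = arctan(181/25) ≈ 82.14°
pole (s+8): 8 + j181 → |·| = √(8²+181²) = √32825 ≈ 181.18, ∠ = arctan(181/8) ≈ 87.47°
pole (s+80): 80 + j181 → |·| = √(80²+181²) = √39161 ≈ 197.89, ∠ = arctan(181/80) ≈ 66.16°
|T| = 100 · 182.72 / 35854 ≈ 0.50962
Gain = 20 log₁₀(0.50962) ≈ -5.86 dB
∠T = 82.14° − 153.63° = -71.49°

-5.9 dB, -71.5°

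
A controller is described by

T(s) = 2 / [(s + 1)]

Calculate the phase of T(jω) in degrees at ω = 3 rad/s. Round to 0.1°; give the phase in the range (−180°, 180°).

At ω = 3 rad/s:
pole (1 + j3·1) = 1 + j3 → |·| ≈ 3.1623, ∠ ≈ 71.57°
∠T = (0°) − (71.57°) = -71.57°

-71.6°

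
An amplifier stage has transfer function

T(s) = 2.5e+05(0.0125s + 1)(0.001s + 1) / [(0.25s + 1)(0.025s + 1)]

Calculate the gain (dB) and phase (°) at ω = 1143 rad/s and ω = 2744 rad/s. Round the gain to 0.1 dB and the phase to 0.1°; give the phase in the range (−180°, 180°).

At ω = 1143 rad/s:
zero (1 + j1143·0.0125) = 1 + j14.2875 → |·| ≈ 14.322, ∠ ≈ 86.00°
zero (1 + j1143·0.001) = 1 + j1.143 → |·| ≈ 1.5187, ∠ ≈ 48.82°
pole (1 + j1143·0.25) = 1 + j285.75 → |·| ≈ 285.75, ∠ ≈ 89.80°
pole (1 + j1143·0.025) = 1 + j28.575 → |·| ≈ 28.592, ∠ ≈ 88.00°
|T| = 2.5e+05 · 14.322 · 1.5187 / (285.75 · 28.592) ≈ 665.56
Gain = 20 log₁₀(665.56) ≈ 56.46 dB
∠T = (86.00° + 48.82°) − (89.80° + 88.00°) = -42.98°

At ω = 2744 rad/s:
zero (1 + j2744·0.0125) = 1 + j34.3 → |·| ≈ 34.315, ∠ ≈ 88.33°
zero (1 + j2744·0.001) = 1 + j2.744 → |·| ≈ 2.9205, ∠ ≈ 69.98°
pole (1 + j2744·0.25) = 1 + j686 → |·| ≈ 686, ∠ ≈ 89.92°
pole (1 + j2744·0.025) = 1 + j68.6 → |·| ≈ 68.607, ∠ ≈ 89.16°
|T| = 2.5e+05 · 34.315 · 2.9205 / (686 · 68.607) ≈ 532.34
Gain = 20 log₁₀(532.34) ≈ 54.52 dB
∠T = (88.33° + 69.98°) − (89.92° + 89.16°) = -20.77°

ω = 1143: 56.5 dB, -43.0°; ω = 2744: 54.5 dB, -20.8°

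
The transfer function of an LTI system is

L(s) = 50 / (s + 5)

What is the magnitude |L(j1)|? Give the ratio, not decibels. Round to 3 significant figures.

9.81

Substitute s = j1:
Numerator: 50 = 50 + j0
Denominator: (j1) + 5 = 5 + j1
|N| = √(50² + 0²) ≈ 50, ∠N ≈ 0.00°
|D| = √(5² + 1²) ≈ 5.099, ∠D ≈ 11.31°
|L| = 50 / 5.099 ≈ 9.8058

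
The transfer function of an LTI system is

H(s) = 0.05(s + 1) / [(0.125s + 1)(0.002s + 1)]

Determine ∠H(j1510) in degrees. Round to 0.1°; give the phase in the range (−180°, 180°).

At ω = 1510 rad/s:
zero (1 + j1510·1) = 1 + j1510 → |·| ≈ 1510, ∠ ≈ 89.96°
pole (1 + j1510·0.125) = 1 + j188.75 → |·| ≈ 188.75, ∠ ≈ 89.70°
pole (1 + j1510·0.002) = 1 + j3.02 → |·| ≈ 3.1813, ∠ ≈ 71.68°
∠H = (89.96°) − (89.70° + 71.68°) = -71.42°

-71.4°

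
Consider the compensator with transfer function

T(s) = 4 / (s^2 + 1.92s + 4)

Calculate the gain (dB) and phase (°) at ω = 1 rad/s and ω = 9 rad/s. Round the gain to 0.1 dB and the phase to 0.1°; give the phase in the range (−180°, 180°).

At s = jω = j1:
quadratic: (j1)² + 1.92·j1 + 4 = 3 + j1.92 → |·| ≈ 3.5618, ∠ ≈ 32.62°
|T| = 4 / 3.5618 ≈ 1.123
Gain = 20 log₁₀(1.123) ≈ 1.01 dB
∠T = 0.00° − 32.62° = -32.62°

At s = jω = j9:
quadratic: (j9)² + 1.92·j9 + 4 = -77 + j17.28 → |·| ≈ 78.915, ∠ ≈ 167.35°
|T| = 4 / 78.915 ≈ 0.050687
Gain = 20 log₁₀(0.050687) ≈ -25.90 dB
∠T = 0.00° − 167.35° = -167.35°

ω = 1: 1.0 dB, -32.6°; ω = 9: -25.9 dB, -167.4°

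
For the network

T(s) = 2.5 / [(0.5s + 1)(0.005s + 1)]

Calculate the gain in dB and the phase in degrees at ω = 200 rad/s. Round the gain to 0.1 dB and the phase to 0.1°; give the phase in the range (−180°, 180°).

-35.1 dB, -134.4°

At ω = 200 rad/s:
pole (1 + j200·0.5) = 1 + j100 → |·| ≈ 100, ∠ ≈ 89.43°
pole (1 + j200·0.005) = 1 + j1 → |·| ≈ 1.4142, ∠ ≈ 45.00°
|T| = 2.5 · 1 / (100 · 1.4142) ≈ 0.017678
Gain = 20 log₁₀(0.017678) ≈ -35.05 dB
∠T = (0°) − (89.43° + 45.00°) = -134.43°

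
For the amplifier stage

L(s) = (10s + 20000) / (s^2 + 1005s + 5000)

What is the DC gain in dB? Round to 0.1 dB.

L(0) = 20000 / 5000 = 4
20 log₁₀(4) ≈ 12.04 dB

12.0 dB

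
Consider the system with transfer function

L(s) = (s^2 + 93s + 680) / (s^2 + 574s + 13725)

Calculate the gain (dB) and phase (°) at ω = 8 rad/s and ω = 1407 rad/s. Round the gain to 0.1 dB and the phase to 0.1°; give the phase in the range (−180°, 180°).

Substitute s = j8:
Numerator: (j8)^2 + 93(j8) + 680 = 616 + j744
Denominator: (j8)^2 + 574(j8) + 13725 = 13661 + j4592
|N| = √(616² + 744²) ≈ 965.92, ∠N ≈ 50.38°
|D| = √(13661² + 4592²) ≈ 14412, ∠D ≈ 18.58°
|L| = 965.92 / 14412 ≈ 0.067022
Gain = 20 log₁₀(0.067022) ≈ -23.48 dB
∠L = 50.38° − 18.58° = 31.80°

Substitute s = j1407:
Numerator: (j1407)^2 + 93(j1407) + 680 = -1978969 + j130851
Denominator: (j1407)^2 + 574(j1407) + 13725 = -1965924 + j807618
|N| = √(1978969² + 130851²) ≈ 1.9833e+06, ∠N ≈ 176.22°
|D| = √(1965924² + 807618²) ≈ 2.1253e+06, ∠D ≈ 157.67°
|L| = 1.9833e+06 / 2.1253e+06 ≈ 0.93319
Gain = 20 log₁₀(0.93319) ≈ -0.60 dB
∠L = 176.22° − 157.67° = 18.55°

ω = 8: -23.5 dB, 31.8°; ω = 1407: -0.6 dB, 18.6°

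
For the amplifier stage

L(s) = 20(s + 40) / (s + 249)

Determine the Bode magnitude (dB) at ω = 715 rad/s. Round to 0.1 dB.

At s = jω = j715:
zero (s+40): 40 + j715 → |·| = √(40²+715²) = √512825 ≈ 716.12, ∠ = arctan(715/40) ≈ 86.80°
pole (s+249): 249 + j715 → |·| = √(249²+715²) = √573226 ≈ 757.12, ∠ = arctan(715/249) ≈ 70.80°
|L| = 20 · 716.12 / 757.12 ≈ 18.917
Gain = 20 log₁₀(18.917) ≈ 25.54 dB

25.5 dB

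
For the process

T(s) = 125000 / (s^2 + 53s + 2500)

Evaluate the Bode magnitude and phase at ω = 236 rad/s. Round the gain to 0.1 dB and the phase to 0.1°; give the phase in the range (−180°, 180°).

At s = jω = j236:
quadratic: (j236)² + 53·j236 + 2500 = -53196 + j12508 → |·| ≈ 54647, ∠ ≈ 166.77°
|T| = 125000 / 54647 ≈ 2.2874
Gain = 20 log₁₀(2.2874) ≈ 7.19 dB
∠T = 0.00° − 166.77° = -166.77°

7.2 dB, -166.8°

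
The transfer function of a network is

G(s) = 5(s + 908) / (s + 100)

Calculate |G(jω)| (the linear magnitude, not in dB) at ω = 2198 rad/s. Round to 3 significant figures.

5.40

At s = jω = j2198:
zero (s+908): 908 + j2198 → |·| = √(908²+2198²) = √5655668 ≈ 2378.2, ∠ = arctan(2198/908) ≈ 67.55°
pole (s+100): 100 + j2198 → |·| = √(100²+2198²) = √4841204 ≈ 2200.3, ∠ = arctan(2198/100) ≈ 87.40°
|G| = 5 · 2378.2 / 2200.3 ≈ 5.4043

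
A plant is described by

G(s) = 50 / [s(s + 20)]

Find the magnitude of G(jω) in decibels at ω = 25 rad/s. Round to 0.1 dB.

At s = jω = j25:
pole (s+20): 20 + j25 → |·| = √(20²+25²) = √1025 ≈ 32.016, ∠ = arctan(25/20) ≈ 51.34°
pole at origin: |s| = 25, ∠ = 90.00° (in denominator)
|G| = 50 / 800.4 ≈ 0.062469
Gain = 20 log₁₀(0.062469) ≈ -24.09 dB

-24.1 dB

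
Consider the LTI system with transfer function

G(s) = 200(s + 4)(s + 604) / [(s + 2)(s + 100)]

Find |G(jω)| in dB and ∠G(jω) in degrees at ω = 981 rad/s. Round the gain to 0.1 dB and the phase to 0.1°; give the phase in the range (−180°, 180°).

At s = jω = j981:
zero (s+4): 4 + j981 → |·| = √(4²+981²) = √962377 ≈ 981.01, ∠ = arctan(981/4) ≈ 89.77°
zero (s+604): 604 + j981 → |·| = √(604²+981²) = √1327177 ≈ 1152, ∠ = arctan(981/604) ≈ 58.38°
pole (s+2): 2 + j981 → |·| = √(2²+981²) = √962365 ≈ 981, ∠ = arctan(981/2) ≈ 89.88°
pole (s+100): 100 + j981 → |·| = √(100²+981²) = √972361 ≈ 986.08, ∠ = arctan(981/100) ≈ 84.18°
|G| = 200 · 1.1301e+06 / 9.6734e+05 ≈ 233.65
Gain = 20 log₁₀(233.65) ≈ 47.37 dB
∠G = 148.15° − 174.06° = -25.91°

47.4 dB, -25.9°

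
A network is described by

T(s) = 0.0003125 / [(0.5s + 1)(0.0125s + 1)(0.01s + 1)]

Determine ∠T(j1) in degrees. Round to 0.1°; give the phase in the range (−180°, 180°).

-27.9°

At ω = 1 rad/s:
pole (1 + j1·0.5) = 1 + j0.5 → |·| ≈ 1.118, ∠ ≈ 26.57°
pole (1 + j1·0.0125) = 1 + j0.0125 → |·| ≈ 1.0001, ∠ ≈ 0.72°
pole (1 + j1·0.01) = 1 + j0.01 → |·| ≈ 1, ∠ ≈ 0.57°
∠T = (0°) − (26.57° + 0.72° + 0.57°) = -27.86°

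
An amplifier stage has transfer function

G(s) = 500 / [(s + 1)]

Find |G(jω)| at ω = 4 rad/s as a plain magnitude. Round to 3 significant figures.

At ω = 4 rad/s:
pole (1 + j4·1) = 1 + j4 → |·| ≈ 4.1231, ∠ ≈ 75.96°
|G| = 500 · 1 / (4.1231) ≈ 121.27

121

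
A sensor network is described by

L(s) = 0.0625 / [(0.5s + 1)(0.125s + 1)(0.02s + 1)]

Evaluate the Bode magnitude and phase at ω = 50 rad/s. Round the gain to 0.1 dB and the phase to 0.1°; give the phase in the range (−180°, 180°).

At ω = 50 rad/s:
pole (1 + j50·0.5) = 1 + j25 → |·| ≈ 25.02, ∠ ≈ 87.71°
pole (1 + j50·0.125) = 1 + j6.25 → |·| ≈ 6.3295, ∠ ≈ 80.91°
pole (1 + j50·0.02) = 1 + j1 → |·| ≈ 1.4142, ∠ ≈ 45.00°
|L| = 0.0625 · 1 / (25.02 · 6.3295 · 1.4142) ≈ 0.00027907
Gain = 20 log₁₀(0.00027907) ≈ -71.09 dB
∠L = (0°) − (87.71° + 80.91° + 45.00°) = -213.62° ≡ 146.38° (principal value)

-71.1 dB, 146.4°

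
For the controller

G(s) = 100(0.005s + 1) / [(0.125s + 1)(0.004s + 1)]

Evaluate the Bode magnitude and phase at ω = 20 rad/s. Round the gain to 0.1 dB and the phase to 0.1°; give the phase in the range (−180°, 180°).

31.4 dB, -67.1°

At ω = 20 rad/s:
zero (1 + j20·0.005) = 1 + j0.1 → |·| ≈ 1.005, ∠ ≈ 5.71°
pole (1 + j20·0.125) = 1 + j2.5 → |·| ≈ 2.6926, ∠ ≈ 68.20°
pole (1 + j20·0.004) = 1 + j0.08 → |·| ≈ 1.0032, ∠ ≈ 4.57°
|G| = 100 · 1.005 / (2.6926 · 1.0032) ≈ 37.205
Gain = 20 log₁₀(37.205) ≈ 31.41 dB
∠G = (5.71°) − (68.20° + 4.57°) = -67.06°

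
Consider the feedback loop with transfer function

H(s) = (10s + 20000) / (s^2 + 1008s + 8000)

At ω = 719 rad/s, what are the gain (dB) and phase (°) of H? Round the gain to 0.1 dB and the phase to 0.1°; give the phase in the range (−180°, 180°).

-32.4 dB, -105.3°

Substitute s = j719:
Numerator: 10(j719) + 20000 = 20000 + j7190
Denominator: (j719)^2 + 1008(j719) + 8000 = -508961 + j724752
|N| = √(20000² + 7190²) ≈ 21253, ∠N ≈ 19.77°
|D| = √(508961² + 724752²) ≈ 8.8561e+05, ∠D ≈ 125.08°
|H| = 21253 / 8.8561e+05 ≈ 0.023998
Gain = 20 log₁₀(0.023998) ≈ -32.40 dB
∠H = 19.77° − 125.08° = -105.31°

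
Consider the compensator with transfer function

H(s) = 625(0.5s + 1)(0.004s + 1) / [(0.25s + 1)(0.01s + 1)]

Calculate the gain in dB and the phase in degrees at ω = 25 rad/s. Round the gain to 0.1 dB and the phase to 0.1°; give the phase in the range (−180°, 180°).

61.6 dB, -3.8°

At ω = 25 rad/s:
zero (1 + j25·0.5) = 1 + j12.5 → |·| ≈ 12.54, ∠ ≈ 85.43°
zero (1 + j25·0.004) = 1 + j0.1 → |·| ≈ 1.005, ∠ ≈ 5.71°
pole (1 + j25·0.25) = 1 + j6.25 → |·| ≈ 6.3295, ∠ ≈ 80.91°
pole (1 + j25·0.01) = 1 + j0.25 → |·| ≈ 1.0308, ∠ ≈ 14.04°
|H| = 625 · 12.54 · 1.005 / (6.3295 · 1.0308) ≈ 1207.3
Gain = 20 log₁₀(1207.3) ≈ 61.64 dB
∠H = (85.43° + 5.71°) − (80.91° + 14.04°) = -3.81°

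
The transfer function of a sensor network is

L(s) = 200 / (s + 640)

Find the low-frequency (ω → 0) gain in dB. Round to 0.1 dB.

L(0) = 200 / 640 = 0.3125
20 log₁₀(0.3125) ≈ -10.10 dB

-10.1 dB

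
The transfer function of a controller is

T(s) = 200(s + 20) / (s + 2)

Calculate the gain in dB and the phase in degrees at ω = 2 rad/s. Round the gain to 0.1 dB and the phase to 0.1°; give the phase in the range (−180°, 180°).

At s = jω = j2:
zero (s+20): 20 + j2 → |·| = √(20²+2²) = √404 ≈ 20.1, ∠ = arctan(2/20) ≈ 5.71°
pole (s+2): 2 + j2 → |·| = √(2²+2²) = √8 ≈ 2.8284, ∠ = arctan(2/2) ≈ 45.00°
|T| = 200 · 20.1 / 2.8284 ≈ 1421.3
Gain = 20 log₁₀(1421.3) ≈ 63.05 dB
∠T = 5.71° − 45.00° = -39.29°

63.1 dB, -39.3°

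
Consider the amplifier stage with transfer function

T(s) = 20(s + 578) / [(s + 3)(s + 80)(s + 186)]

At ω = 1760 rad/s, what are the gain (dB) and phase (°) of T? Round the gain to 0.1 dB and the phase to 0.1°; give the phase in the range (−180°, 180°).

At s = jω = j1760:
zero (s+578): 578 + j1760 → |·| = √(578²+1760²) = √3431684 ≈ 1852.5, ∠ = arctan(1760/578) ≈ 71.82°
pole (s+3): 3 + j1760 → |·| = √(3²+1760²) = √3097609 ≈ 1760, ∠ = arctan(1760/3) ≈ 89.90°
pole (s+80): 80 + j1760 → |·| = √(80²+1760²) = √3104000 ≈ 1761.8, ∠ = arctan(1760/80) ≈ 87.40°
pole (s+186): 186 + j1760 → |·| = √(186²+1760²) = √3132196 ≈ 1769.8, ∠ = arctan(1760/186) ≈ 83.97°
|T| = 20 · 1852.5 / 5.4877e+09 ≈ 6.7515e-06
Gain = 20 log₁₀(6.7515e-06) ≈ -103.41 dB
∠T = 71.82° − 261.27° = -189.45° ≡ 170.55° (principal value)

-103.4 dB, 170.6°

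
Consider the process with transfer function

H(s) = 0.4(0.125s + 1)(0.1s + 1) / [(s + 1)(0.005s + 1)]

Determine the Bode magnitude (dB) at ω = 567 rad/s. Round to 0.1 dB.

At ω = 567 rad/s:
zero (1 + j567·0.125) = 1 + j70.875 → |·| ≈ 70.882, ∠ ≈ 89.19°
zero (1 + j567·0.1) = 1 + j56.7 → |·| ≈ 56.709, ∠ ≈ 88.99°
pole (1 + j567·1) = 1 + j567 → |·| ≈ 567, ∠ ≈ 89.90°
pole (1 + j567·0.005) = 1 + j2.835 → |·| ≈ 3.0062, ∠ ≈ 70.57°
|H| = 0.4 · 70.882 · 56.709 / (567 · 3.0062) ≈ 0.94329
Gain = 20 log₁₀(0.94329) ≈ -0.51 dB

-0.5 dB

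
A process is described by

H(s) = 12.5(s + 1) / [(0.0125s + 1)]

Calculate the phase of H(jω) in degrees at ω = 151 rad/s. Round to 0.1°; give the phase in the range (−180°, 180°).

At ω = 151 rad/s:
zero (1 + j151·1) = 1 + j151 → |·| ≈ 151, ∠ ≈ 89.62°
pole (1 + j151·0.0125) = 1 + j1.8875 → |·| ≈ 2.136, ∠ ≈ 62.09°
∠H = (89.62°) − (62.09°) = 27.53°

27.5°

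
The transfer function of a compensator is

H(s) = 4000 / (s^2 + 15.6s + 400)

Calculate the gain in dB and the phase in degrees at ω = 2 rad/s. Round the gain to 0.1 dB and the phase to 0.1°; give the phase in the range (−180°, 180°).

At s = jω = j2:
quadratic: (j2)² + 15.6·j2 + 400 = 396 + j31.2 → |·| ≈ 397.23, ∠ ≈ 4.50°
|H| = 4000 / 397.23 ≈ 10.07
Gain = 20 log₁₀(10.07) ≈ 20.06 dB
∠H = 0.00° − 4.50° = -4.50°

20.1 dB, -4.5°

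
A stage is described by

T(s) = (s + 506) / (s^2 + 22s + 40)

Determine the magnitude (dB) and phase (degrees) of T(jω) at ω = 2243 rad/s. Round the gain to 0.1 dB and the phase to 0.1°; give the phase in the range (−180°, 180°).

-66.8 dB, -102.2°

Substitute s = j2243:
Numerator: (j2243) + 506 = 506 + j2243
Denominator: (j2243)^2 + 22(j2243) + 40 = -5031009 + j49346
|N| = √(506² + 2243²) ≈ 2299.4, ∠N ≈ 77.29°
|D| = √(5031009² + 49346²) ≈ 5.0313e+06, ∠D ≈ 179.44°
|T| = 2299.4 / 5.0313e+06 ≈ 0.00045702
Gain = 20 log₁₀(0.00045702) ≈ -66.80 dB
∠T = 77.29° − 179.44° = -102.15°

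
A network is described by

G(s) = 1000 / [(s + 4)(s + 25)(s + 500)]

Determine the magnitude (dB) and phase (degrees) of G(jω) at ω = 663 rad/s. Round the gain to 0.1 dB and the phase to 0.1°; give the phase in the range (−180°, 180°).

-111.3 dB, 129.5°

At s = jω = j663:
pole (s+4): 4 + j663 → |·| = √(4²+663²) = √439585 ≈ 663.01, ∠ = arctan(663/4) ≈ 89.65°
pole (s+25): 25 + j663 → |·| = √(25²+663²) = √440194 ≈ 663.47, ∠ = arctan(663/25) ≈ 87.84°
pole (s+500): 500 + j663 → |·| = √(500²+663²) = √689569 ≈ 830.4, ∠ = arctan(663/500) ≈ 52.98°
|G| = 1000 / 3.6528e+08 ≈ 2.7376e-06
Gain = 20 log₁₀(2.7376e-06) ≈ -111.25 dB
∠G = 0.00° − 230.47° = -230.47° ≡ 129.53° (principal value)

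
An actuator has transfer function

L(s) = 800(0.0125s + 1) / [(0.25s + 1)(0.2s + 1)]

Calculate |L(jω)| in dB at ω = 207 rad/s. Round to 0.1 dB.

At ω = 207 rad/s:
zero (1 + j207·0.0125) = 1 + j2.5875 → |·| ≈ 2.774, ∠ ≈ 68.87°
pole (1 + j207·0.25) = 1 + j51.75 → |·| ≈ 51.76, ∠ ≈ 88.89°
pole (1 + j207·0.2) = 1 + j41.4 → |·| ≈ 41.412, ∠ ≈ 88.62°
|L| = 800 · 2.774 / (51.76 · 41.412) ≈ 1.0353
Gain = 20 log₁₀(1.0353) ≈ 0.30 dB

0.3 dB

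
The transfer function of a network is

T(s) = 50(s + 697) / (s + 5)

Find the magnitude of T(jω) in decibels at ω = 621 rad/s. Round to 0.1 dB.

37.5 dB

At s = jω = j621:
zero (s+697): 697 + j621 → |·| = √(697²+621²) = √871450 ≈ 933.51, ∠ = arctan(621/697) ≈ 41.70°
pole (s+5): 5 + j621 → |·| = √(5²+621²) = √385666 ≈ 621.02, ∠ = arctan(621/5) ≈ 89.54°
|T| = 50 · 933.51 / 621.02 ≈ 75.159
Gain = 20 log₁₀(75.159) ≈ 37.52 dB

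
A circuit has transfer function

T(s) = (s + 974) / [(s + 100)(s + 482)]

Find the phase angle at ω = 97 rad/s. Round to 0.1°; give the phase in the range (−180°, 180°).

-49.8°

At s = jω = j97:
zero (s+974): 974 + j97 → |·| = √(974²+97²) = √958085 ≈ 978.82, ∠ = arctan(97/974) ≈ 5.69°
pole (s+100): 100 + j97 → |·| = √(100²+97²) = √19409 ≈ 139.32, ∠ = arctan(97/100) ≈ 44.13°
pole (s+482): 482 + j97 → |·| = √(482²+97²) = √241733 ≈ 491.66, ∠ = arctan(97/482) ≈ 11.38°
∠T = 5.69° − 55.51° = -49.82°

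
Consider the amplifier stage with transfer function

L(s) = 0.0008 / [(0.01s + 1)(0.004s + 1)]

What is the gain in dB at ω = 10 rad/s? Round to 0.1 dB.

-62.0 dB

At ω = 10 rad/s:
pole (1 + j10·0.01) = 1 + j0.1 → |·| ≈ 1.005, ∠ ≈ 5.71°
pole (1 + j10·0.004) = 1 + j0.04 → |·| ≈ 1.0008, ∠ ≈ 2.29°
|L| = 0.0008 · 1 / (1.005 · 1.0008) ≈ 0.00079538
Gain = 20 log₁₀(0.00079538) ≈ -61.99 dB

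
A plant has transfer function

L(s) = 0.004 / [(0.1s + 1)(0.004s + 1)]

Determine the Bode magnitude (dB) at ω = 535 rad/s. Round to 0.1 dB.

At ω = 535 rad/s:
pole (1 + j535·0.1) = 1 + j53.5 → |·| ≈ 53.509, ∠ ≈ 88.93°
pole (1 + j535·0.004) = 1 + j2.14 → |·| ≈ 2.3621, ∠ ≈ 64.95°
|L| = 0.004 · 1 / (53.509 · 2.3621) ≈ 3.1647e-05
Gain = 20 log₁₀(3.1647e-05) ≈ -89.99 dB

-90.0 dB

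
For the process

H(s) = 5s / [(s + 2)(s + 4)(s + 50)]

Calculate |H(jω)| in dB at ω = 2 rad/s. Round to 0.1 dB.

-36.0 dB

At s = jω = j2:
zero at origin: s = j2 → |·| = 2, ∠ = 90.00°
pole (s+2): 2 + j2 → |·| = √(2²+2²) = √8 ≈ 2.8284, ∠ = arctan(2/2) ≈ 45.00°
pole (s+4): 4 + j2 → |·| = √(4²+2²) = √20 ≈ 4.4721, ∠ = arctan(2/4) ≈ 26.57°
pole (s+50): 50 + j2 → |·| = √(50²+2²) = √2504 ≈ 50.04, ∠ = arctan(2/50) ≈ 2.29°
|H| = 5 · 2 / 632.95 ≈ 0.015799
Gain = 20 log₁₀(0.015799) ≈ -36.03 dB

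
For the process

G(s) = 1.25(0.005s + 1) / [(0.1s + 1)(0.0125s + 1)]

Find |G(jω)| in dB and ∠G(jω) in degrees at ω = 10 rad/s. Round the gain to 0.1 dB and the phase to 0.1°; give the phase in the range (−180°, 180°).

-1.1 dB, -49.3°

At ω = 10 rad/s:
zero (1 + j10·0.005) = 1 + j0.05 → |·| ≈ 1.0012, ∠ ≈ 2.86°
pole (1 + j10·0.1) = 1 + j1 → |·| ≈ 1.4142, ∠ ≈ 45.00°
pole (1 + j10·0.0125) = 1 + j0.125 → |·| ≈ 1.0078, ∠ ≈ 7.13°
|G| = 1.25 · 1.0012 / (1.4142 · 1.0078) ≈ 0.8781
Gain = 20 log₁₀(0.8781) ≈ -1.13 dB
∠G = (2.86°) − (45.00° + 7.13°) = -49.27°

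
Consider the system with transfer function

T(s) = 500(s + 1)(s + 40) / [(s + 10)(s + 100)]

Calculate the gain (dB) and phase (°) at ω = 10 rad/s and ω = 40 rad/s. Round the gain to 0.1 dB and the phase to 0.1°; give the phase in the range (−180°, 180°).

At s = jω = j10:
zero (s+1): 1 + j10 → |·| = √(1²+10²) = √101 ≈ 10.05, ∠ = arctan(10/1) ≈ 84.29°
zero (s+40): 40 + j10 → |·| = √(40²+10²) = √1700 ≈ 41.231, ∠ = arctan(10/40) ≈ 14.04°
pole (s+10): 10 + j10 → |·| = √(10²+10²) = √200 ≈ 14.142, ∠ = arctan(10/10) ≈ 45.00°
pole (s+100): 100 + j10 → |·| = √(100²+10²) = √10100 ≈ 100.5, ∠ = arctan(10/100) ≈ 5.71°
|T| = 500 · 414.37 / 1421.3 ≈ 145.77
Gain = 20 log₁₀(145.77) ≈ 43.27 dB
∠T = 98.33° − 50.71° = 47.62°

At s = jω = j40:
zero (s+1): 1 + j40 → |·| = √(1²+40²) = √1601 ≈ 40.012, ∠ = arctan(40/1) ≈ 88.57°
zero (s+40): 40 + j40 → |·| = √(40²+40²) = √3200 ≈ 56.569, ∠ = arctan(40/40) ≈ 45.00°
pole (s+10): 10 + j40 → |·| = √(10²+40²) = √1700 ≈ 41.231, ∠ = arctan(40/10) ≈ 75.96°
pole (s+100): 100 + j40 → |·| = √(100²+40²) = √11600 ≈ 107.7, ∠ = arctan(40/100) ≈ 21.80°
|T| = 500 · 2263.4 / 4440.6 ≈ 254.85
Gain = 20 log₁₀(254.85) ≈ 48.13 dB
∠T = 133.57° − 97.76° = 35.81°

ω = 10: 43.3 dB, 47.6°; ω = 40: 48.1 dB, 35.8°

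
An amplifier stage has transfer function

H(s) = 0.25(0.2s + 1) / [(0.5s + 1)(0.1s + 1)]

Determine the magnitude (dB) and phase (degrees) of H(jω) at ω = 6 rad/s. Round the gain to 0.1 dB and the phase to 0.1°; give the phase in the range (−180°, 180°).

At ω = 6 rad/s:
zero (1 + j6·0.2) = 1 + j1.2 → |·| ≈ 1.562, ∠ ≈ 50.19°
pole (1 + j6·0.5) = 1 + j3 → |·| ≈ 3.1623, ∠ ≈ 71.57°
pole (1 + j6·0.1) = 1 + j0.6 → |·| ≈ 1.1662, ∠ ≈ 30.96°
|H| = 0.25 · 1.562 / (3.1623 · 1.1662) ≈ 0.10589
Gain = 20 log₁₀(0.10589) ≈ -19.50 dB
∠H = (50.19°) − (71.57° + 30.96°) = -52.34°

-19.5 dB, -52.3°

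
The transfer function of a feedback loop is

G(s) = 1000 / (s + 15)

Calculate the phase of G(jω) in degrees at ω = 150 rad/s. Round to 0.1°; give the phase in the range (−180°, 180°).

-84.3°

Substitute s = j150:
Numerator: 1000 = 1000 + j0
Denominator: (j150) + 15 = 15 + j150
|N| = √(1000² + 0²) ≈ 1000, ∠N ≈ 0.00°
|D| = √(15² + 150²) ≈ 150.75, ∠D ≈ 84.29°
∠G = 0.00° − 84.29° = -84.29°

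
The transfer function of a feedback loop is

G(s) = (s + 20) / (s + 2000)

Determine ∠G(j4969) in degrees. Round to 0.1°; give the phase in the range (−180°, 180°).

21.7°

Substitute s = j4969:
Numerator: (j4969) + 20 = 20 + j4969
Denominator: (j4969) + 2000 = 2000 + j4969
|N| = √(20² + 4969²) ≈ 4969, ∠N ≈ 89.77°
|D| = √(2000² + 4969²) ≈ 5356.4, ∠D ≈ 68.08°
∠G = 89.77° − 68.08° = 21.69°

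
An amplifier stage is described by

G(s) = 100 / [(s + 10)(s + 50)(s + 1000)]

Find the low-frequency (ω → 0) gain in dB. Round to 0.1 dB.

G(0) = 100 / (10·50·1000) = 0.0002
20 log₁₀(0.0002) ≈ -73.98 dB

-74.0 dB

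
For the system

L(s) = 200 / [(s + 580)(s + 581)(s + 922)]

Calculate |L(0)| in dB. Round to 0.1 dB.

-123.8 dB

L(0) = 200 / (580·581·922) ≈ 6.4372e-07
20 log₁₀(6.4372e-07) ≈ -123.83 dB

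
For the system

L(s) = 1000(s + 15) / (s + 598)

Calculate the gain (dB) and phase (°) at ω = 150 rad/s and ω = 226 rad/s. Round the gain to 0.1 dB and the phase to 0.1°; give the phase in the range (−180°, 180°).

ω = 150: 47.8 dB, 70.2°; ω = 226: 51.0 dB, 65.5°

At s = jω = j150:
zero (s+15): 15 + j150 → |·| = √(15²+150²) = √22725 ≈ 150.75, ∠ = arctan(150/15) ≈ 84.29°
pole (s+598): 598 + j150 → |·| = √(598²+150²) = √380104 ≈ 616.53, ∠ = arctan(150/598) ≈ 14.08°
|L| = 1000 · 150.75 / 616.53 ≈ 244.51
Gain = 20 log₁₀(244.51) ≈ 47.77 dB
∠L = 84.29° − 14.08° = 70.21°

At s = jω = j226:
zero (s+15): 15 + j226 → |·| = √(15²+226²) = √51301 ≈ 226.5, ∠ = arctan(226/15) ≈ 86.20°
pole (s+598): 598 + j226 → |·| = √(598²+226²) = √408680 ≈ 639.28, ∠ = arctan(226/598) ≈ 20.70°
|L| = 1000 · 226.5 / 639.28 ≈ 354.3
Gain = 20 log₁₀(354.3) ≈ 50.99 dB
∠L = 86.20° − 20.70° = 65.50°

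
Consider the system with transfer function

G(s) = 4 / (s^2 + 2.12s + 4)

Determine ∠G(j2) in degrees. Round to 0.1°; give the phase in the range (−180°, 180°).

At s = jω = j2:
quadratic: (j2)² + 2.12·j2 + 4 = 0 + j4.24 → |·| ≈ 4.24, ∠ ≈ 90.00°
∠G = 0.00° − 90.00° = -90.00°

-90.0°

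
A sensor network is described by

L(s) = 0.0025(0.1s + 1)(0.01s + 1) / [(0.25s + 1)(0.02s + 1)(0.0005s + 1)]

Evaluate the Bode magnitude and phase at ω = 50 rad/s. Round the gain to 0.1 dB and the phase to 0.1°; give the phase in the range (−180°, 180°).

-61.9 dB, -26.6°

At ω = 50 rad/s:
zero (1 + j50·0.1) = 1 + j5 → |·| ≈ 5.099, ∠ ≈ 78.69°
zero (1 + j50·0.01) = 1 + j0.5 → |·| ≈ 1.118, ∠ ≈ 26.57°
pole (1 + j50·0.25) = 1 + j12.5 → |·| ≈ 12.54, ∠ ≈ 85.43°
pole (1 + j50·0.02) = 1 + j1 → |·| ≈ 1.4142, ∠ ≈ 45.00°
pole (1 + j50·0.0005) = 1 + j0.025 → |·| ≈ 1.0003, ∠ ≈ 1.43°
|L| = 0.0025 · 5.099 · 1.118 / (12.54 · 1.4142 · 1.0003) ≈ 0.00080339
Gain = 20 log₁₀(0.00080339) ≈ -61.90 dB
∠L = (78.69° + 26.57°) − (85.43° + 45.00° + 1.43°) = -26.60°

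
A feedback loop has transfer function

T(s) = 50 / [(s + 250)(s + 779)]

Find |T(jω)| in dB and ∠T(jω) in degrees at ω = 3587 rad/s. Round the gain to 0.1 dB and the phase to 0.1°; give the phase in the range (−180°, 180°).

At s = jω = j3587:
pole (s+250): 250 + j3587 → |·| = √(250²+3587²) = √12929069 ≈ 3595.7, ∠ = arctan(3587/250) ≈ 86.01°
pole (s+779): 779 + j3587 → |·| = √(779²+3587²) = √13473410 ≈ 3670.6, ∠ = arctan(3587/779) ≈ 77.75°
|T| = 50 / 1.3198e+07 ≈ 3.7885e-06
Gain = 20 log₁₀(3.7885e-06) ≈ -108.43 dB
∠T = 0.00° − 163.76° = -163.76°

-108.4 dB, -163.8°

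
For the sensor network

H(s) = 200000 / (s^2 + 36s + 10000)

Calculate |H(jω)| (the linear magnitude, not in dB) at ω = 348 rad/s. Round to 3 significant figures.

1.79

At s = jω = j348:
quadratic: (j348)² + 36·j348 + 10000 = -111104 + j12528 → |·| ≈ 1.1181e+05, ∠ ≈ 173.57°
|H| = 200000 / 1.1181e+05 ≈ 1.7887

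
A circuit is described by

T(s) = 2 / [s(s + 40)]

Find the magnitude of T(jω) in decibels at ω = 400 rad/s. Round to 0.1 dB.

-98.1 dB

At s = jω = j400:
pole (s+40): 40 + j400 → |·| = √(40²+400²) = √161600 ≈ 402, ∠ = arctan(400/40) ≈ 84.29°
pole at origin: |s| = 400, ∠ = 90.00° (in denominator)
|T| = 2 / 1.608e+05 ≈ 1.2438e-05
Gain = 20 log₁₀(1.2438e-05) ≈ -98.10 dB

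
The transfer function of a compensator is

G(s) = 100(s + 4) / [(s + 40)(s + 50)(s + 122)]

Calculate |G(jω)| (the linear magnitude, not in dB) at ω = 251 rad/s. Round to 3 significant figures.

At s = jω = j251:
zero (s+4): 4 + j251 → |·| = √(4²+251²) = √63017 ≈ 251.03, ∠ = arctan(251/4) ≈ 89.09°
pole (s+40): 40 + j251 → |·| = √(40²+251²) = √64601 ≈ 254.17, ∠ = arctan(251/40) ≈ 80.95°
pole (s+50): 50 + j251 → |·| = √(50²+251²) = √65501 ≈ 255.93, ∠ = arctan(251/50) ≈ 78.73°
pole (s+122): 122 + j251 → |·| = √(122²+251²) = √77885 ≈ 279.08, ∠ = arctan(251/122) ≈ 64.08°
|G| = 100 · 251.03 / 1.8154e+07 ≈ 0.0013828

0.00138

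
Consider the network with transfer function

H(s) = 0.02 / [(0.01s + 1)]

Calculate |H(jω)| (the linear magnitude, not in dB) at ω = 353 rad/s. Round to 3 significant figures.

At ω = 353 rad/s:
pole (1 + j353·0.01) = 1 + j3.53 → |·| ≈ 3.6689, ∠ ≈ 74.18°
|H| = 0.02 · 1 / (3.6689) ≈ 0.0054512

0.00545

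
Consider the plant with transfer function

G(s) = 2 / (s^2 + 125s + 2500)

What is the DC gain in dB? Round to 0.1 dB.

G(0) = 2 / 2500 = 0.0008
20 log₁₀(0.0008) ≈ -61.94 dB

-61.9 dB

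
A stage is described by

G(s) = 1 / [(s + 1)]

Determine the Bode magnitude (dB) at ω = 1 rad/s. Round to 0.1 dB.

At ω = 1 rad/s:
pole (1 + j1·1) = 1 + j1 → |·| ≈ 1.4142, ∠ ≈ 45.00°
|G| = 1 · 1 / (1.4142) ≈ 0.70711
Gain = 20 log₁₀(0.70711) ≈ -3.01 dB

-3.0 dB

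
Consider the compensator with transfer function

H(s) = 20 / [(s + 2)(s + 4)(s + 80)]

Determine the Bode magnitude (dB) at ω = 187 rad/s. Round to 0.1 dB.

At s = jω = j187:
pole (s+2): 2 + j187 → |·| = √(2²+187²) = √34973 ≈ 187.01, ∠ = arctan(187/2) ≈ 89.39°
pole (s+4): 4 + j187 → |·| = √(4²+187²) = √34985 ≈ 187.04, ∠ = arctan(187/4) ≈ 88.77°
pole (s+80): 80 + j187 → |·| = √(80²+187²) = √41369 ≈ 203.39, ∠ = arctan(187/80) ≈ 66.84°
|H| = 20 / 7.1142e+06 ≈ 2.8113e-06
Gain = 20 log₁₀(2.8113e-06) ≈ -111.02 dB

-111.0 dB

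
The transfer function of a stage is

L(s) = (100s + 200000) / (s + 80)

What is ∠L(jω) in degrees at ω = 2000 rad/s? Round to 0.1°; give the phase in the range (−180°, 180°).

-42.7°

Substitute s = j2000:
Numerator: 100(j2000) + 200000 = 200000 + j200000
Denominator: (j2000) + 80 = 80 + j2000
|N| = √(200000² + 200000²) ≈ 2.8284e+05, ∠N ≈ 45.00°
|D| = √(80² + 2000²) ≈ 2001.6, ∠D ≈ 87.71°
∠L = 45.00° − 87.71° = -42.71°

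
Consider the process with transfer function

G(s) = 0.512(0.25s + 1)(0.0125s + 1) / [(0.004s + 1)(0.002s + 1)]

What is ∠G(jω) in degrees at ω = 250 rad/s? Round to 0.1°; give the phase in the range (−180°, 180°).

At ω = 250 rad/s:
zero (1 + j250·0.25) = 1 + j62.5 → |·| ≈ 62.508, ∠ ≈ 89.08°
zero (1 + j250·0.0125) = 1 + j3.125 → |·| ≈ 3.2811, ∠ ≈ 72.26°
pole (1 + j250·0.004) = 1 + j1 → |·| ≈ 1.4142, ∠ ≈ 45.00°
pole (1 + j250·0.002) = 1 + j0.5 → |·| ≈ 1.118, ∠ ≈ 26.57°
∠G = (89.08° + 72.26°) − (45.00° + 26.57°) = 89.77°

89.8°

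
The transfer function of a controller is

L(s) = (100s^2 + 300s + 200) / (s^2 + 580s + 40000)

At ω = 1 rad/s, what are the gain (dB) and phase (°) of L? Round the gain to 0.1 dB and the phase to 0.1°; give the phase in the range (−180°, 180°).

-42.0 dB, 70.7°

Substitute s = j1:
Numerator: 100(j1)^2 + 300(j1) + 200 = 100 + j300
Denominator: (j1)^2 + 580(j1) + 40000 = 39999 + j580
|N| = √(100² + 300²) ≈ 316.23, ∠N ≈ 71.57°
|D| = √(39999² + 580²) ≈ 40003, ∠D ≈ 0.83°
|L| = 316.23 / 40003 ≈ 0.0079052
Gain = 20 log₁₀(0.0079052) ≈ -42.04 dB
∠L = 71.57° − 0.83° = 70.74°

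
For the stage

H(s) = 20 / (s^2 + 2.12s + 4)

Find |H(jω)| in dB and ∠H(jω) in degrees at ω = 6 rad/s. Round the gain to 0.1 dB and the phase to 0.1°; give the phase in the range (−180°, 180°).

-4.7 dB, -158.3°

At s = jω = j6:
quadratic: (j6)² + 2.12·j6 + 4 = -32 + j12.72 → |·| ≈ 34.435, ∠ ≈ 158.32°
|H| = 20 / 34.435 ≈ 0.5808
Gain = 20 log₁₀(0.5808) ≈ -4.72 dB
∠H = 0.00° − 158.32° = -158.32°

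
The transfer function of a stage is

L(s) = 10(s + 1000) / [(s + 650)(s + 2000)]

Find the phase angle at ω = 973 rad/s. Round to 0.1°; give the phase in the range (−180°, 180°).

-38.0°

At s = jω = j973:
zero (s+1000): 1000 + j973 → |·| = √(1000²+973²) = √1946729 ≈ 1395.3, ∠ = arctan(973/1000) ≈ 44.22°
pole (s+650): 650 + j973 → |·| = √(650²+973²) = √1369229 ≈ 1170.1, ∠ = arctan(973/650) ≈ 56.26°
pole (s+2000): 2000 + j973 → |·| = √(2000²+973²) = √4946729 ≈ 2224.1, ∠ = arctan(973/2000) ≈ 25.94°
∠L = 44.22° − 82.20° = -37.98°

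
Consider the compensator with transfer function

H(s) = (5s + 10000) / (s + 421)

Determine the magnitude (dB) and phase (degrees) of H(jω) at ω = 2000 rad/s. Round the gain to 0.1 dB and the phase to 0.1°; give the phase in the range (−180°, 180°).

Substitute s = j2000:
Numerator: 5(j2000) + 10000 = 10000 + j10000
Denominator: (j2000) + 421 = 421 + j2000
|N| = √(10000² + 10000²) ≈ 14142, ∠N ≈ 45.00°
|D| = √(421² + 2000²) ≈ 2043.8, ∠D ≈ 78.11°
|H| = 14142 / 2043.8 ≈ 6.9195
Gain = 20 log₁₀(6.9195) ≈ 16.80 dB
∠H = 45.00° − 78.11° = -33.11°

16.8 dB, -33.1°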